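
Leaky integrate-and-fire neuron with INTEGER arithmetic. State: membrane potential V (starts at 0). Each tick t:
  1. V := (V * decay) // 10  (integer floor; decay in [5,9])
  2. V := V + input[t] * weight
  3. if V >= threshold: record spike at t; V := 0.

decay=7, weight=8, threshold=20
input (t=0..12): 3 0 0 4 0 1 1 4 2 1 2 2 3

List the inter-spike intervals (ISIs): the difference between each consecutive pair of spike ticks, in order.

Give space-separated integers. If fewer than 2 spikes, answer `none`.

Answer: 3 4 3 2

Derivation:
t=0: input=3 -> V=0 FIRE
t=1: input=0 -> V=0
t=2: input=0 -> V=0
t=3: input=4 -> V=0 FIRE
t=4: input=0 -> V=0
t=5: input=1 -> V=8
t=6: input=1 -> V=13
t=7: input=4 -> V=0 FIRE
t=8: input=2 -> V=16
t=9: input=1 -> V=19
t=10: input=2 -> V=0 FIRE
t=11: input=2 -> V=16
t=12: input=3 -> V=0 FIRE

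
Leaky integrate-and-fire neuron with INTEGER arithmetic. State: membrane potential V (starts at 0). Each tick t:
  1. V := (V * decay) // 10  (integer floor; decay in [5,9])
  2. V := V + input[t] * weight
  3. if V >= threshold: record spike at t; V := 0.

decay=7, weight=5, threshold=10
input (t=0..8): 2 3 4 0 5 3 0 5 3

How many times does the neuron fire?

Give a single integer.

t=0: input=2 -> V=0 FIRE
t=1: input=3 -> V=0 FIRE
t=2: input=4 -> V=0 FIRE
t=3: input=0 -> V=0
t=4: input=5 -> V=0 FIRE
t=5: input=3 -> V=0 FIRE
t=6: input=0 -> V=0
t=7: input=5 -> V=0 FIRE
t=8: input=3 -> V=0 FIRE

Answer: 7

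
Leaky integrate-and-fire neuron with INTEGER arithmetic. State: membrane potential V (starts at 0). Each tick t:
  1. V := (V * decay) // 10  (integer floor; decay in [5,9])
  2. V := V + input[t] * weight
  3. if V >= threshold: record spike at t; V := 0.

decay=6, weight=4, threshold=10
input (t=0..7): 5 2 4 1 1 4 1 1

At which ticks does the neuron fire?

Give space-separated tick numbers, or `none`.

Answer: 0 2 5

Derivation:
t=0: input=5 -> V=0 FIRE
t=1: input=2 -> V=8
t=2: input=4 -> V=0 FIRE
t=3: input=1 -> V=4
t=4: input=1 -> V=6
t=5: input=4 -> V=0 FIRE
t=6: input=1 -> V=4
t=7: input=1 -> V=6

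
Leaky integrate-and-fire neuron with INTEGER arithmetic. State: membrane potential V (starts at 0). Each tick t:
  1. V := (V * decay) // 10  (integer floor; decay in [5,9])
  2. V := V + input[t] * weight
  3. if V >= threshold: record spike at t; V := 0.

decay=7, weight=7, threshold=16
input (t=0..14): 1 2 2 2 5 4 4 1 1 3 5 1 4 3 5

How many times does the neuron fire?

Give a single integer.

t=0: input=1 -> V=7
t=1: input=2 -> V=0 FIRE
t=2: input=2 -> V=14
t=3: input=2 -> V=0 FIRE
t=4: input=5 -> V=0 FIRE
t=5: input=4 -> V=0 FIRE
t=6: input=4 -> V=0 FIRE
t=7: input=1 -> V=7
t=8: input=1 -> V=11
t=9: input=3 -> V=0 FIRE
t=10: input=5 -> V=0 FIRE
t=11: input=1 -> V=7
t=12: input=4 -> V=0 FIRE
t=13: input=3 -> V=0 FIRE
t=14: input=5 -> V=0 FIRE

Answer: 10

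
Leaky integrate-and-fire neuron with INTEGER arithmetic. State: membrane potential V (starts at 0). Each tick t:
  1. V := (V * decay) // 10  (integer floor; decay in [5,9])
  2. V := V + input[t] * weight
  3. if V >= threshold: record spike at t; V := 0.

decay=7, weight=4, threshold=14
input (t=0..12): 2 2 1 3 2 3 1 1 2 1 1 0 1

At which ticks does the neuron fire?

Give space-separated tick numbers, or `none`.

Answer: 3 5

Derivation:
t=0: input=2 -> V=8
t=1: input=2 -> V=13
t=2: input=1 -> V=13
t=3: input=3 -> V=0 FIRE
t=4: input=2 -> V=8
t=5: input=3 -> V=0 FIRE
t=6: input=1 -> V=4
t=7: input=1 -> V=6
t=8: input=2 -> V=12
t=9: input=1 -> V=12
t=10: input=1 -> V=12
t=11: input=0 -> V=8
t=12: input=1 -> V=9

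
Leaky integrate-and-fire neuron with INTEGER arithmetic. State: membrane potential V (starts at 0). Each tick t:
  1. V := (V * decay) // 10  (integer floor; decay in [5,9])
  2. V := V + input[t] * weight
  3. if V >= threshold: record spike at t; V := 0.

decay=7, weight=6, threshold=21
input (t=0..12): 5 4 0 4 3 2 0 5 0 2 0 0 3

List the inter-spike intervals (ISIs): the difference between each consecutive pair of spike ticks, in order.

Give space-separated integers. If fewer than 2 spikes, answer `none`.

Answer: 1 2 2 2 5

Derivation:
t=0: input=5 -> V=0 FIRE
t=1: input=4 -> V=0 FIRE
t=2: input=0 -> V=0
t=3: input=4 -> V=0 FIRE
t=4: input=3 -> V=18
t=5: input=2 -> V=0 FIRE
t=6: input=0 -> V=0
t=7: input=5 -> V=0 FIRE
t=8: input=0 -> V=0
t=9: input=2 -> V=12
t=10: input=0 -> V=8
t=11: input=0 -> V=5
t=12: input=3 -> V=0 FIRE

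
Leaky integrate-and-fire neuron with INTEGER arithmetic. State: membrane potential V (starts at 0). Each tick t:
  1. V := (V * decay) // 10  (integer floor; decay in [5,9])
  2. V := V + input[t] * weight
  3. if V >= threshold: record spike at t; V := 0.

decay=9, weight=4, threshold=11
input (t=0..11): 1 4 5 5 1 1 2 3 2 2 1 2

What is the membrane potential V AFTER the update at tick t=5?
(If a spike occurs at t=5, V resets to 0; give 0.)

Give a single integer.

Answer: 7

Derivation:
t=0: input=1 -> V=4
t=1: input=4 -> V=0 FIRE
t=2: input=5 -> V=0 FIRE
t=3: input=5 -> V=0 FIRE
t=4: input=1 -> V=4
t=5: input=1 -> V=7
t=6: input=2 -> V=0 FIRE
t=7: input=3 -> V=0 FIRE
t=8: input=2 -> V=8
t=9: input=2 -> V=0 FIRE
t=10: input=1 -> V=4
t=11: input=2 -> V=0 FIRE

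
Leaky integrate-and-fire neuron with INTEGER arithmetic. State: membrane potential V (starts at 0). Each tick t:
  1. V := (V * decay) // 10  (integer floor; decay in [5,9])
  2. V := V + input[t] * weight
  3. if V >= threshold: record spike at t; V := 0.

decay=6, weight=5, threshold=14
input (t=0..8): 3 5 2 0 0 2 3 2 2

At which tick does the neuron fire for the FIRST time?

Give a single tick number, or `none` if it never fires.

t=0: input=3 -> V=0 FIRE
t=1: input=5 -> V=0 FIRE
t=2: input=2 -> V=10
t=3: input=0 -> V=6
t=4: input=0 -> V=3
t=5: input=2 -> V=11
t=6: input=3 -> V=0 FIRE
t=7: input=2 -> V=10
t=8: input=2 -> V=0 FIRE

Answer: 0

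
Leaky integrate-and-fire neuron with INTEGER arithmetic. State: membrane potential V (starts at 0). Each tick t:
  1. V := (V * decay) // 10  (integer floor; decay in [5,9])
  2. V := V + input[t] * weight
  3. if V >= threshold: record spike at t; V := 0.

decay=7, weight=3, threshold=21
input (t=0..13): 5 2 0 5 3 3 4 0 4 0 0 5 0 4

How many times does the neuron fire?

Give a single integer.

Answer: 2

Derivation:
t=0: input=5 -> V=15
t=1: input=2 -> V=16
t=2: input=0 -> V=11
t=3: input=5 -> V=0 FIRE
t=4: input=3 -> V=9
t=5: input=3 -> V=15
t=6: input=4 -> V=0 FIRE
t=7: input=0 -> V=0
t=8: input=4 -> V=12
t=9: input=0 -> V=8
t=10: input=0 -> V=5
t=11: input=5 -> V=18
t=12: input=0 -> V=12
t=13: input=4 -> V=20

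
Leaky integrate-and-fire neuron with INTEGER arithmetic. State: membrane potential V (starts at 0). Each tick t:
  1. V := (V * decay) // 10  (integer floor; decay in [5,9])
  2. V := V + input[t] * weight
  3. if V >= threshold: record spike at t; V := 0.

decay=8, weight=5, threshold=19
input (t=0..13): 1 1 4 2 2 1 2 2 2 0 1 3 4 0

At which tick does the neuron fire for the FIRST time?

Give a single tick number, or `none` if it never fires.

t=0: input=1 -> V=5
t=1: input=1 -> V=9
t=2: input=4 -> V=0 FIRE
t=3: input=2 -> V=10
t=4: input=2 -> V=18
t=5: input=1 -> V=0 FIRE
t=6: input=2 -> V=10
t=7: input=2 -> V=18
t=8: input=2 -> V=0 FIRE
t=9: input=0 -> V=0
t=10: input=1 -> V=5
t=11: input=3 -> V=0 FIRE
t=12: input=4 -> V=0 FIRE
t=13: input=0 -> V=0

Answer: 2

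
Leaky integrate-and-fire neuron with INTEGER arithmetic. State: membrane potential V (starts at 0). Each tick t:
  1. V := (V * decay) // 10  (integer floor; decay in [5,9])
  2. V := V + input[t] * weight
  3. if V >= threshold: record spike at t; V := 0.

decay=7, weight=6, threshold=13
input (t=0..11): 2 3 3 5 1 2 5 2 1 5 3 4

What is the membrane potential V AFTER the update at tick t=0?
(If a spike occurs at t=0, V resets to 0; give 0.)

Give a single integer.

Answer: 12

Derivation:
t=0: input=2 -> V=12
t=1: input=3 -> V=0 FIRE
t=2: input=3 -> V=0 FIRE
t=3: input=5 -> V=0 FIRE
t=4: input=1 -> V=6
t=5: input=2 -> V=0 FIRE
t=6: input=5 -> V=0 FIRE
t=7: input=2 -> V=12
t=8: input=1 -> V=0 FIRE
t=9: input=5 -> V=0 FIRE
t=10: input=3 -> V=0 FIRE
t=11: input=4 -> V=0 FIRE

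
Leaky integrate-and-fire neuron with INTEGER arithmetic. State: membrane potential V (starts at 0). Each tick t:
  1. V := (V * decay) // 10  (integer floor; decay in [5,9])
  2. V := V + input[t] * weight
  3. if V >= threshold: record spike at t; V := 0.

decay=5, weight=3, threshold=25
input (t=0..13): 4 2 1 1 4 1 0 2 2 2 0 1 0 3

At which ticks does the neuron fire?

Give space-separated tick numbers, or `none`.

t=0: input=4 -> V=12
t=1: input=2 -> V=12
t=2: input=1 -> V=9
t=3: input=1 -> V=7
t=4: input=4 -> V=15
t=5: input=1 -> V=10
t=6: input=0 -> V=5
t=7: input=2 -> V=8
t=8: input=2 -> V=10
t=9: input=2 -> V=11
t=10: input=0 -> V=5
t=11: input=1 -> V=5
t=12: input=0 -> V=2
t=13: input=3 -> V=10

Answer: none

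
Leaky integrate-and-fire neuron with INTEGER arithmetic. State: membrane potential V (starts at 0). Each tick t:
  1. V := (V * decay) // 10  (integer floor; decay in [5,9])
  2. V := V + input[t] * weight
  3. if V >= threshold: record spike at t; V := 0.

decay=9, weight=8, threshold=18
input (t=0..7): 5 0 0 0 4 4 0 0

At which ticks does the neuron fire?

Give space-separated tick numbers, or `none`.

t=0: input=5 -> V=0 FIRE
t=1: input=0 -> V=0
t=2: input=0 -> V=0
t=3: input=0 -> V=0
t=4: input=4 -> V=0 FIRE
t=5: input=4 -> V=0 FIRE
t=6: input=0 -> V=0
t=7: input=0 -> V=0

Answer: 0 4 5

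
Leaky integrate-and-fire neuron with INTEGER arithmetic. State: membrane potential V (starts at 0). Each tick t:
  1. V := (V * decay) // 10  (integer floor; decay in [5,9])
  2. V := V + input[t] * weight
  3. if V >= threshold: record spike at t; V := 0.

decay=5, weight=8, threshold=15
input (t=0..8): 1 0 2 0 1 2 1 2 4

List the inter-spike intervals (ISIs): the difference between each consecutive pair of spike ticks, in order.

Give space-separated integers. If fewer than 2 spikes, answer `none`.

t=0: input=1 -> V=8
t=1: input=0 -> V=4
t=2: input=2 -> V=0 FIRE
t=3: input=0 -> V=0
t=4: input=1 -> V=8
t=5: input=2 -> V=0 FIRE
t=6: input=1 -> V=8
t=7: input=2 -> V=0 FIRE
t=8: input=4 -> V=0 FIRE

Answer: 3 2 1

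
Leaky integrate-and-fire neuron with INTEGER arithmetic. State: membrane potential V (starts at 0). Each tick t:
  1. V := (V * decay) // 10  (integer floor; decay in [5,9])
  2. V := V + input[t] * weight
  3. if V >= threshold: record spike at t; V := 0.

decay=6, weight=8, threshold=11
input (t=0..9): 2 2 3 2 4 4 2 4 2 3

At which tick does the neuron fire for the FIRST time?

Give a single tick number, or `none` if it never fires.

Answer: 0

Derivation:
t=0: input=2 -> V=0 FIRE
t=1: input=2 -> V=0 FIRE
t=2: input=3 -> V=0 FIRE
t=3: input=2 -> V=0 FIRE
t=4: input=4 -> V=0 FIRE
t=5: input=4 -> V=0 FIRE
t=6: input=2 -> V=0 FIRE
t=7: input=4 -> V=0 FIRE
t=8: input=2 -> V=0 FIRE
t=9: input=3 -> V=0 FIRE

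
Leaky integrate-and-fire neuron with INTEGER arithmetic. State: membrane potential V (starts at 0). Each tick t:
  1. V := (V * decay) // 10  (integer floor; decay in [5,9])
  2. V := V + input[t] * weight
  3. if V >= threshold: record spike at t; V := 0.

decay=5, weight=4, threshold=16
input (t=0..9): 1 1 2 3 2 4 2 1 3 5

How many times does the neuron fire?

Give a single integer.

Answer: 4

Derivation:
t=0: input=1 -> V=4
t=1: input=1 -> V=6
t=2: input=2 -> V=11
t=3: input=3 -> V=0 FIRE
t=4: input=2 -> V=8
t=5: input=4 -> V=0 FIRE
t=6: input=2 -> V=8
t=7: input=1 -> V=8
t=8: input=3 -> V=0 FIRE
t=9: input=5 -> V=0 FIRE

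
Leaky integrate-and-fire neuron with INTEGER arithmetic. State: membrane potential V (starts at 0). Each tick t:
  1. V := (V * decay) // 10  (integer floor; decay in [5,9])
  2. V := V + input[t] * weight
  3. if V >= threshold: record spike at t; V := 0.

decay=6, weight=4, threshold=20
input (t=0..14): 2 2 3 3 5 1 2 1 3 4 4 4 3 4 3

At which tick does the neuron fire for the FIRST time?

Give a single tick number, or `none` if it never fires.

t=0: input=2 -> V=8
t=1: input=2 -> V=12
t=2: input=3 -> V=19
t=3: input=3 -> V=0 FIRE
t=4: input=5 -> V=0 FIRE
t=5: input=1 -> V=4
t=6: input=2 -> V=10
t=7: input=1 -> V=10
t=8: input=3 -> V=18
t=9: input=4 -> V=0 FIRE
t=10: input=4 -> V=16
t=11: input=4 -> V=0 FIRE
t=12: input=3 -> V=12
t=13: input=4 -> V=0 FIRE
t=14: input=3 -> V=12

Answer: 3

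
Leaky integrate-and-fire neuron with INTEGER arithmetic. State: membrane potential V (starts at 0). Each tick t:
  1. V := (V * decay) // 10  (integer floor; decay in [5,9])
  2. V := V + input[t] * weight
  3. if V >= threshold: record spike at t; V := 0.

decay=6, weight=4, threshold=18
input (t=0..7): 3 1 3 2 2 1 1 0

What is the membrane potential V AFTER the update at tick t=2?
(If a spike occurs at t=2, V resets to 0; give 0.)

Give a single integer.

Answer: 0

Derivation:
t=0: input=3 -> V=12
t=1: input=1 -> V=11
t=2: input=3 -> V=0 FIRE
t=3: input=2 -> V=8
t=4: input=2 -> V=12
t=5: input=1 -> V=11
t=6: input=1 -> V=10
t=7: input=0 -> V=6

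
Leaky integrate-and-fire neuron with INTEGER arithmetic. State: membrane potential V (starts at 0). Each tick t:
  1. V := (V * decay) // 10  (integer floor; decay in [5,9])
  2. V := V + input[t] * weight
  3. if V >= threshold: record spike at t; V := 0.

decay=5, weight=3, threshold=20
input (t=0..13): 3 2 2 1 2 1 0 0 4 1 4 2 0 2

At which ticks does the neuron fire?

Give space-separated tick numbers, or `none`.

t=0: input=3 -> V=9
t=1: input=2 -> V=10
t=2: input=2 -> V=11
t=3: input=1 -> V=8
t=4: input=2 -> V=10
t=5: input=1 -> V=8
t=6: input=0 -> V=4
t=7: input=0 -> V=2
t=8: input=4 -> V=13
t=9: input=1 -> V=9
t=10: input=4 -> V=16
t=11: input=2 -> V=14
t=12: input=0 -> V=7
t=13: input=2 -> V=9

Answer: none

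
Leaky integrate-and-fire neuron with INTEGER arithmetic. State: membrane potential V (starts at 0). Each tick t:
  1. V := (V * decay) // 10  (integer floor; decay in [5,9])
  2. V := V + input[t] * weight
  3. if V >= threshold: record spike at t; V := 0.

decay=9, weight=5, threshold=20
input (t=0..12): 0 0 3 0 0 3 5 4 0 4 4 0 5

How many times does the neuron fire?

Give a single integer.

Answer: 6

Derivation:
t=0: input=0 -> V=0
t=1: input=0 -> V=0
t=2: input=3 -> V=15
t=3: input=0 -> V=13
t=4: input=0 -> V=11
t=5: input=3 -> V=0 FIRE
t=6: input=5 -> V=0 FIRE
t=7: input=4 -> V=0 FIRE
t=8: input=0 -> V=0
t=9: input=4 -> V=0 FIRE
t=10: input=4 -> V=0 FIRE
t=11: input=0 -> V=0
t=12: input=5 -> V=0 FIRE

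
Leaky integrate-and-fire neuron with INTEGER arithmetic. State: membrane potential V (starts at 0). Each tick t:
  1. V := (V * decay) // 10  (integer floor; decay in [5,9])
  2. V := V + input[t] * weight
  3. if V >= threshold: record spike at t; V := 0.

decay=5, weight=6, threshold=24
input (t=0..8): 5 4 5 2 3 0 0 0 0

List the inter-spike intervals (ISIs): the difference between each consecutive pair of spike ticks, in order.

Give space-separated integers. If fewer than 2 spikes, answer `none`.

Answer: 1 1 2

Derivation:
t=0: input=5 -> V=0 FIRE
t=1: input=4 -> V=0 FIRE
t=2: input=5 -> V=0 FIRE
t=3: input=2 -> V=12
t=4: input=3 -> V=0 FIRE
t=5: input=0 -> V=0
t=6: input=0 -> V=0
t=7: input=0 -> V=0
t=8: input=0 -> V=0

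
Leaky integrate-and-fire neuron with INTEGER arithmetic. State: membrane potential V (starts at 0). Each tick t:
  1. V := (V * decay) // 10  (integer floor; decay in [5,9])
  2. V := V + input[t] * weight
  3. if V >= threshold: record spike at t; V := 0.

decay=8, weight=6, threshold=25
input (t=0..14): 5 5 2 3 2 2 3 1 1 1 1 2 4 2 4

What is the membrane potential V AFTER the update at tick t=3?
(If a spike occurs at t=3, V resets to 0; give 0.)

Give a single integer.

t=0: input=5 -> V=0 FIRE
t=1: input=5 -> V=0 FIRE
t=2: input=2 -> V=12
t=3: input=3 -> V=0 FIRE
t=4: input=2 -> V=12
t=5: input=2 -> V=21
t=6: input=3 -> V=0 FIRE
t=7: input=1 -> V=6
t=8: input=1 -> V=10
t=9: input=1 -> V=14
t=10: input=1 -> V=17
t=11: input=2 -> V=0 FIRE
t=12: input=4 -> V=24
t=13: input=2 -> V=0 FIRE
t=14: input=4 -> V=24

Answer: 0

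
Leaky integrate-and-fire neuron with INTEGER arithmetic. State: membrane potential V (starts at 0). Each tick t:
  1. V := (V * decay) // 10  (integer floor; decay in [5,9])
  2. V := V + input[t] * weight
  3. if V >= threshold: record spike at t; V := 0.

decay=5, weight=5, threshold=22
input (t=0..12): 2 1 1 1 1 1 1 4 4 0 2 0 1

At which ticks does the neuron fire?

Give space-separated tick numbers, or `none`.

t=0: input=2 -> V=10
t=1: input=1 -> V=10
t=2: input=1 -> V=10
t=3: input=1 -> V=10
t=4: input=1 -> V=10
t=5: input=1 -> V=10
t=6: input=1 -> V=10
t=7: input=4 -> V=0 FIRE
t=8: input=4 -> V=20
t=9: input=0 -> V=10
t=10: input=2 -> V=15
t=11: input=0 -> V=7
t=12: input=1 -> V=8

Answer: 7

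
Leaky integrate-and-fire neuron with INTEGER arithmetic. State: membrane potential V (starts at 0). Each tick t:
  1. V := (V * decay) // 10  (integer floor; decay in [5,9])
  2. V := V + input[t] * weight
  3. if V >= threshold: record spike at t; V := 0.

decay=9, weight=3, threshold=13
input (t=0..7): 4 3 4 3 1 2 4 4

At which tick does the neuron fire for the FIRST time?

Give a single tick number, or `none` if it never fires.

Answer: 1

Derivation:
t=0: input=4 -> V=12
t=1: input=3 -> V=0 FIRE
t=2: input=4 -> V=12
t=3: input=3 -> V=0 FIRE
t=4: input=1 -> V=3
t=5: input=2 -> V=8
t=6: input=4 -> V=0 FIRE
t=7: input=4 -> V=12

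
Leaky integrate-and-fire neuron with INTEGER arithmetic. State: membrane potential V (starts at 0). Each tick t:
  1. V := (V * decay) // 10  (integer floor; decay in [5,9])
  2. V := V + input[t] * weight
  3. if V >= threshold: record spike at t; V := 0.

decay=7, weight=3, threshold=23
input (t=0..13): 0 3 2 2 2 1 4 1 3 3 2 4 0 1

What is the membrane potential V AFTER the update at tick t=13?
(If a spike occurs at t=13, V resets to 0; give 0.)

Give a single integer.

Answer: 10

Derivation:
t=0: input=0 -> V=0
t=1: input=3 -> V=9
t=2: input=2 -> V=12
t=3: input=2 -> V=14
t=4: input=2 -> V=15
t=5: input=1 -> V=13
t=6: input=4 -> V=21
t=7: input=1 -> V=17
t=8: input=3 -> V=20
t=9: input=3 -> V=0 FIRE
t=10: input=2 -> V=6
t=11: input=4 -> V=16
t=12: input=0 -> V=11
t=13: input=1 -> V=10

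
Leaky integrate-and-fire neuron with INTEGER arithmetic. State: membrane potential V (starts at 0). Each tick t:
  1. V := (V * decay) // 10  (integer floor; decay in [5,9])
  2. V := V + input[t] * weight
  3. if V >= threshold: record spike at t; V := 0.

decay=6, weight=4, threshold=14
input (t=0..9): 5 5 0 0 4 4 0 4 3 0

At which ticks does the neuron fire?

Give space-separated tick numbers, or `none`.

t=0: input=5 -> V=0 FIRE
t=1: input=5 -> V=0 FIRE
t=2: input=0 -> V=0
t=3: input=0 -> V=0
t=4: input=4 -> V=0 FIRE
t=5: input=4 -> V=0 FIRE
t=6: input=0 -> V=0
t=7: input=4 -> V=0 FIRE
t=8: input=3 -> V=12
t=9: input=0 -> V=7

Answer: 0 1 4 5 7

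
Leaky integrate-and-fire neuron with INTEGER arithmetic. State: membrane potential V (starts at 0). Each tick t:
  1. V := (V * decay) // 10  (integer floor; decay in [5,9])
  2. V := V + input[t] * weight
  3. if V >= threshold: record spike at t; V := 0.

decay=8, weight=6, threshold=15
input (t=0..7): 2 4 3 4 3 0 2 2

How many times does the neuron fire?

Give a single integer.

Answer: 5

Derivation:
t=0: input=2 -> V=12
t=1: input=4 -> V=0 FIRE
t=2: input=3 -> V=0 FIRE
t=3: input=4 -> V=0 FIRE
t=4: input=3 -> V=0 FIRE
t=5: input=0 -> V=0
t=6: input=2 -> V=12
t=7: input=2 -> V=0 FIRE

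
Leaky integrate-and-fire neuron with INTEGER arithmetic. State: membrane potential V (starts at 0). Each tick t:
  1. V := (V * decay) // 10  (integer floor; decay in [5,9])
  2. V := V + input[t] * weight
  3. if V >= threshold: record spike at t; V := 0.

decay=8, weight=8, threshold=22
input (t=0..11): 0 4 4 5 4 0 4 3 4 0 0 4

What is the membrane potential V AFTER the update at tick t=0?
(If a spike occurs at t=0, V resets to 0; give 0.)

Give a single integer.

Answer: 0

Derivation:
t=0: input=0 -> V=0
t=1: input=4 -> V=0 FIRE
t=2: input=4 -> V=0 FIRE
t=3: input=5 -> V=0 FIRE
t=4: input=4 -> V=0 FIRE
t=5: input=0 -> V=0
t=6: input=4 -> V=0 FIRE
t=7: input=3 -> V=0 FIRE
t=8: input=4 -> V=0 FIRE
t=9: input=0 -> V=0
t=10: input=0 -> V=0
t=11: input=4 -> V=0 FIRE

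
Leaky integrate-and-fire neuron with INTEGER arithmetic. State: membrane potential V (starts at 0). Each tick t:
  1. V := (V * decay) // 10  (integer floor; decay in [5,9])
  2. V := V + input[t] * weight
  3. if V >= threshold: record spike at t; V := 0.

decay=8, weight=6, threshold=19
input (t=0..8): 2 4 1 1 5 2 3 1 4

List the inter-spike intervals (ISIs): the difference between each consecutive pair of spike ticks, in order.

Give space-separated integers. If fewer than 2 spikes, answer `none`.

t=0: input=2 -> V=12
t=1: input=4 -> V=0 FIRE
t=2: input=1 -> V=6
t=3: input=1 -> V=10
t=4: input=5 -> V=0 FIRE
t=5: input=2 -> V=12
t=6: input=3 -> V=0 FIRE
t=7: input=1 -> V=6
t=8: input=4 -> V=0 FIRE

Answer: 3 2 2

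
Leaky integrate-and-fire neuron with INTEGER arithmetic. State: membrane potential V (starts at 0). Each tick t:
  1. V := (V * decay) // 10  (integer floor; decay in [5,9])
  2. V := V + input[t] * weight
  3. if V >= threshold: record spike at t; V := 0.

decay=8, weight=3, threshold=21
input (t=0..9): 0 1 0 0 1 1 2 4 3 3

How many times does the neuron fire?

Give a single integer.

Answer: 1

Derivation:
t=0: input=0 -> V=0
t=1: input=1 -> V=3
t=2: input=0 -> V=2
t=3: input=0 -> V=1
t=4: input=1 -> V=3
t=5: input=1 -> V=5
t=6: input=2 -> V=10
t=7: input=4 -> V=20
t=8: input=3 -> V=0 FIRE
t=9: input=3 -> V=9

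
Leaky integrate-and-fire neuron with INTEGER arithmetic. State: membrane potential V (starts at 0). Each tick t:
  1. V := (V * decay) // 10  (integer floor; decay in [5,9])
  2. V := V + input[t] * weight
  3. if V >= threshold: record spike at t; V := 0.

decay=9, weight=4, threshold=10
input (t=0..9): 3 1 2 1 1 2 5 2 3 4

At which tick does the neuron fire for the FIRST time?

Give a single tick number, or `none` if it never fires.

t=0: input=3 -> V=0 FIRE
t=1: input=1 -> V=4
t=2: input=2 -> V=0 FIRE
t=3: input=1 -> V=4
t=4: input=1 -> V=7
t=5: input=2 -> V=0 FIRE
t=6: input=5 -> V=0 FIRE
t=7: input=2 -> V=8
t=8: input=3 -> V=0 FIRE
t=9: input=4 -> V=0 FIRE

Answer: 0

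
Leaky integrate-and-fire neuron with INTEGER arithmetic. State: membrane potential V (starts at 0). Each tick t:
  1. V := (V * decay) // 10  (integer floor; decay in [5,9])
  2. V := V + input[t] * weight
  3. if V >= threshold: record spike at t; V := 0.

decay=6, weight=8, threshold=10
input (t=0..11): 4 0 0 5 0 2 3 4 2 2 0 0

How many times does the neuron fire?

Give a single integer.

t=0: input=4 -> V=0 FIRE
t=1: input=0 -> V=0
t=2: input=0 -> V=0
t=3: input=5 -> V=0 FIRE
t=4: input=0 -> V=0
t=5: input=2 -> V=0 FIRE
t=6: input=3 -> V=0 FIRE
t=7: input=4 -> V=0 FIRE
t=8: input=2 -> V=0 FIRE
t=9: input=2 -> V=0 FIRE
t=10: input=0 -> V=0
t=11: input=0 -> V=0

Answer: 7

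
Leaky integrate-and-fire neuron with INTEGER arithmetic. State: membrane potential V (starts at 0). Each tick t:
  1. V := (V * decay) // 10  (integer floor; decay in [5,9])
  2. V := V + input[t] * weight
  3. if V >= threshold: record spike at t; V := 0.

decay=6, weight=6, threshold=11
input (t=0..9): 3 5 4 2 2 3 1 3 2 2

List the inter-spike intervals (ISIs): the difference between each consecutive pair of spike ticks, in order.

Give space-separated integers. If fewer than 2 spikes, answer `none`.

Answer: 1 1 1 1 1 2 1 1

Derivation:
t=0: input=3 -> V=0 FIRE
t=1: input=5 -> V=0 FIRE
t=2: input=4 -> V=0 FIRE
t=3: input=2 -> V=0 FIRE
t=4: input=2 -> V=0 FIRE
t=5: input=3 -> V=0 FIRE
t=6: input=1 -> V=6
t=7: input=3 -> V=0 FIRE
t=8: input=2 -> V=0 FIRE
t=9: input=2 -> V=0 FIRE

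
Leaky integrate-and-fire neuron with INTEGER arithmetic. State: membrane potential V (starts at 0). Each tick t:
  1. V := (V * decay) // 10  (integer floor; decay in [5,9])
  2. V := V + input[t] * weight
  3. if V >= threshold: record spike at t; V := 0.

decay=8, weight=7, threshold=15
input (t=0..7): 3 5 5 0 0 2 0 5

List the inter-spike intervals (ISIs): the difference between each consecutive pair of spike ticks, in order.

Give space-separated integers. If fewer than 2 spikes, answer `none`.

Answer: 1 1 5

Derivation:
t=0: input=3 -> V=0 FIRE
t=1: input=5 -> V=0 FIRE
t=2: input=5 -> V=0 FIRE
t=3: input=0 -> V=0
t=4: input=0 -> V=0
t=5: input=2 -> V=14
t=6: input=0 -> V=11
t=7: input=5 -> V=0 FIRE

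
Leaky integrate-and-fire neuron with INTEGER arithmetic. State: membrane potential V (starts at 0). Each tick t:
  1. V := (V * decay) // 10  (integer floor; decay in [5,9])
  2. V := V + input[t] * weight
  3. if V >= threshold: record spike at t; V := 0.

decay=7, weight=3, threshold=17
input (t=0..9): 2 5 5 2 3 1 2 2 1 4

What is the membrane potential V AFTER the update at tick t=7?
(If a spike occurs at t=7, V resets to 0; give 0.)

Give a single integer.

t=0: input=2 -> V=6
t=1: input=5 -> V=0 FIRE
t=2: input=5 -> V=15
t=3: input=2 -> V=16
t=4: input=3 -> V=0 FIRE
t=5: input=1 -> V=3
t=6: input=2 -> V=8
t=7: input=2 -> V=11
t=8: input=1 -> V=10
t=9: input=4 -> V=0 FIRE

Answer: 11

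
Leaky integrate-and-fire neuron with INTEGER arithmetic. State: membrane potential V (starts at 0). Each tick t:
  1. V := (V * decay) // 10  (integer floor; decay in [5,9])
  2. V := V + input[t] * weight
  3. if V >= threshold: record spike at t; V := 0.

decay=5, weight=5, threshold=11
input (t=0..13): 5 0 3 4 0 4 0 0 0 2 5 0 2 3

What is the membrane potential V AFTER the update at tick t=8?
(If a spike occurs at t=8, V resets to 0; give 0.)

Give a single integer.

Answer: 0

Derivation:
t=0: input=5 -> V=0 FIRE
t=1: input=0 -> V=0
t=2: input=3 -> V=0 FIRE
t=3: input=4 -> V=0 FIRE
t=4: input=0 -> V=0
t=5: input=4 -> V=0 FIRE
t=6: input=0 -> V=0
t=7: input=0 -> V=0
t=8: input=0 -> V=0
t=9: input=2 -> V=10
t=10: input=5 -> V=0 FIRE
t=11: input=0 -> V=0
t=12: input=2 -> V=10
t=13: input=3 -> V=0 FIRE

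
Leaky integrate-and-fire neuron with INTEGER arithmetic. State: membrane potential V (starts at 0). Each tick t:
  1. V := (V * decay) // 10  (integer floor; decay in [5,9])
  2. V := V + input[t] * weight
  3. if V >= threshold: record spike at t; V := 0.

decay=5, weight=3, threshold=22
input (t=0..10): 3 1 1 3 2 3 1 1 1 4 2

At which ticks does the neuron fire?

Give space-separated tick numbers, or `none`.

t=0: input=3 -> V=9
t=1: input=1 -> V=7
t=2: input=1 -> V=6
t=3: input=3 -> V=12
t=4: input=2 -> V=12
t=5: input=3 -> V=15
t=6: input=1 -> V=10
t=7: input=1 -> V=8
t=8: input=1 -> V=7
t=9: input=4 -> V=15
t=10: input=2 -> V=13

Answer: none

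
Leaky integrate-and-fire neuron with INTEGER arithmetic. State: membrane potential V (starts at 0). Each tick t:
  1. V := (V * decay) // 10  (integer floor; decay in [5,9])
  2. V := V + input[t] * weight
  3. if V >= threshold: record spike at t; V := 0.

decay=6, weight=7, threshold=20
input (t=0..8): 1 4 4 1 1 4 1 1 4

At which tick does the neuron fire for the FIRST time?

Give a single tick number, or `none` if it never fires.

Answer: 1

Derivation:
t=0: input=1 -> V=7
t=1: input=4 -> V=0 FIRE
t=2: input=4 -> V=0 FIRE
t=3: input=1 -> V=7
t=4: input=1 -> V=11
t=5: input=4 -> V=0 FIRE
t=6: input=1 -> V=7
t=7: input=1 -> V=11
t=8: input=4 -> V=0 FIRE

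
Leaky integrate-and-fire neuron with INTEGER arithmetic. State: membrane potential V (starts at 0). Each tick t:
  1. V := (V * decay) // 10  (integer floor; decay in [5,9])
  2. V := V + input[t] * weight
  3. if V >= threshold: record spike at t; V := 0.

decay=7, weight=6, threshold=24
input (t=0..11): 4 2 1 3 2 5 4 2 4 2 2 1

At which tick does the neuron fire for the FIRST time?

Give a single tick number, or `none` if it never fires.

t=0: input=4 -> V=0 FIRE
t=1: input=2 -> V=12
t=2: input=1 -> V=14
t=3: input=3 -> V=0 FIRE
t=4: input=2 -> V=12
t=5: input=5 -> V=0 FIRE
t=6: input=4 -> V=0 FIRE
t=7: input=2 -> V=12
t=8: input=4 -> V=0 FIRE
t=9: input=2 -> V=12
t=10: input=2 -> V=20
t=11: input=1 -> V=20

Answer: 0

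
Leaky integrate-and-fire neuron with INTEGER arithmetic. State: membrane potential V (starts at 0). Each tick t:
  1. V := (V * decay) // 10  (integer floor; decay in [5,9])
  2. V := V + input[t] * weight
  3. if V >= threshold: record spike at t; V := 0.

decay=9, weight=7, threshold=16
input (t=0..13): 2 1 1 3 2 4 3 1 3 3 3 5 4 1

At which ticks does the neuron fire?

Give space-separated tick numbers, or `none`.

Answer: 1 3 5 6 8 9 10 11 12

Derivation:
t=0: input=2 -> V=14
t=1: input=1 -> V=0 FIRE
t=2: input=1 -> V=7
t=3: input=3 -> V=0 FIRE
t=4: input=2 -> V=14
t=5: input=4 -> V=0 FIRE
t=6: input=3 -> V=0 FIRE
t=7: input=1 -> V=7
t=8: input=3 -> V=0 FIRE
t=9: input=3 -> V=0 FIRE
t=10: input=3 -> V=0 FIRE
t=11: input=5 -> V=0 FIRE
t=12: input=4 -> V=0 FIRE
t=13: input=1 -> V=7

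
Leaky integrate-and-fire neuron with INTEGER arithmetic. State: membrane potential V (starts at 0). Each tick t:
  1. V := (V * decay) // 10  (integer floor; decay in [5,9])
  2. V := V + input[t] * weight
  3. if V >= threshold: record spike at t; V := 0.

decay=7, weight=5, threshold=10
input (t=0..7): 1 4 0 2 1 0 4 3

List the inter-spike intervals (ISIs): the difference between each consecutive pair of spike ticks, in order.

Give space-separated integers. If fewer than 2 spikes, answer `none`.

Answer: 2 3 1

Derivation:
t=0: input=1 -> V=5
t=1: input=4 -> V=0 FIRE
t=2: input=0 -> V=0
t=3: input=2 -> V=0 FIRE
t=4: input=1 -> V=5
t=5: input=0 -> V=3
t=6: input=4 -> V=0 FIRE
t=7: input=3 -> V=0 FIRE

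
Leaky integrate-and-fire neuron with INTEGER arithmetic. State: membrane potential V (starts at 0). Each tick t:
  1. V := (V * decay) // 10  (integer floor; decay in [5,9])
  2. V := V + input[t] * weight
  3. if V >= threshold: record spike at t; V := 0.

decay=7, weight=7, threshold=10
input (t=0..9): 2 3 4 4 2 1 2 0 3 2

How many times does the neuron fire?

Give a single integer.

Answer: 8

Derivation:
t=0: input=2 -> V=0 FIRE
t=1: input=3 -> V=0 FIRE
t=2: input=4 -> V=0 FIRE
t=3: input=4 -> V=0 FIRE
t=4: input=2 -> V=0 FIRE
t=5: input=1 -> V=7
t=6: input=2 -> V=0 FIRE
t=7: input=0 -> V=0
t=8: input=3 -> V=0 FIRE
t=9: input=2 -> V=0 FIRE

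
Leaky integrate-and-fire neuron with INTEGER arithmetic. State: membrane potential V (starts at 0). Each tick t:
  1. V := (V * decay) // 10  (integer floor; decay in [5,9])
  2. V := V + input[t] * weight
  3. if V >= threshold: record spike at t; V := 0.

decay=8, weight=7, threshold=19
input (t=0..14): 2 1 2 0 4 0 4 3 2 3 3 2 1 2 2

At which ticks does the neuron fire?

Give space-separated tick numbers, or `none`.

Answer: 2 4 6 7 9 10 13

Derivation:
t=0: input=2 -> V=14
t=1: input=1 -> V=18
t=2: input=2 -> V=0 FIRE
t=3: input=0 -> V=0
t=4: input=4 -> V=0 FIRE
t=5: input=0 -> V=0
t=6: input=4 -> V=0 FIRE
t=7: input=3 -> V=0 FIRE
t=8: input=2 -> V=14
t=9: input=3 -> V=0 FIRE
t=10: input=3 -> V=0 FIRE
t=11: input=2 -> V=14
t=12: input=1 -> V=18
t=13: input=2 -> V=0 FIRE
t=14: input=2 -> V=14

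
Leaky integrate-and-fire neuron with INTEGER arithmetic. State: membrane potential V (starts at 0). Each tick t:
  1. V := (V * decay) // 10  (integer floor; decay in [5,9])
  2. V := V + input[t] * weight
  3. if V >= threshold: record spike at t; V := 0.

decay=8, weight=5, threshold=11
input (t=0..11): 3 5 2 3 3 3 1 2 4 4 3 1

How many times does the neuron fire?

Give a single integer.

t=0: input=3 -> V=0 FIRE
t=1: input=5 -> V=0 FIRE
t=2: input=2 -> V=10
t=3: input=3 -> V=0 FIRE
t=4: input=3 -> V=0 FIRE
t=5: input=3 -> V=0 FIRE
t=6: input=1 -> V=5
t=7: input=2 -> V=0 FIRE
t=8: input=4 -> V=0 FIRE
t=9: input=4 -> V=0 FIRE
t=10: input=3 -> V=0 FIRE
t=11: input=1 -> V=5

Answer: 9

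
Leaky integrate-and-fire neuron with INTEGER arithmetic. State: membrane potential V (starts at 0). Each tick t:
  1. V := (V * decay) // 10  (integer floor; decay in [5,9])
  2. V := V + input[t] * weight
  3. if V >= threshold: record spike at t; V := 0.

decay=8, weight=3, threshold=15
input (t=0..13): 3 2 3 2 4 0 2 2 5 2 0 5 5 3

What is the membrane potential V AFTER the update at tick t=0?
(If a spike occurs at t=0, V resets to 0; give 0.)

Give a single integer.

t=0: input=3 -> V=9
t=1: input=2 -> V=13
t=2: input=3 -> V=0 FIRE
t=3: input=2 -> V=6
t=4: input=4 -> V=0 FIRE
t=5: input=0 -> V=0
t=6: input=2 -> V=6
t=7: input=2 -> V=10
t=8: input=5 -> V=0 FIRE
t=9: input=2 -> V=6
t=10: input=0 -> V=4
t=11: input=5 -> V=0 FIRE
t=12: input=5 -> V=0 FIRE
t=13: input=3 -> V=9

Answer: 9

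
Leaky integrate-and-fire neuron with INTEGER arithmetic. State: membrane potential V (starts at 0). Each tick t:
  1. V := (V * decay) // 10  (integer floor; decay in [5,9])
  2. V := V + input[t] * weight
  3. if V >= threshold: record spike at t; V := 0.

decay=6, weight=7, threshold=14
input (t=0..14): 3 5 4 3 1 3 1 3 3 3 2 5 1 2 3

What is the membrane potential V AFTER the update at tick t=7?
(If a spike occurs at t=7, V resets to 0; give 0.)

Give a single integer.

Answer: 0

Derivation:
t=0: input=3 -> V=0 FIRE
t=1: input=5 -> V=0 FIRE
t=2: input=4 -> V=0 FIRE
t=3: input=3 -> V=0 FIRE
t=4: input=1 -> V=7
t=5: input=3 -> V=0 FIRE
t=6: input=1 -> V=7
t=7: input=3 -> V=0 FIRE
t=8: input=3 -> V=0 FIRE
t=9: input=3 -> V=0 FIRE
t=10: input=2 -> V=0 FIRE
t=11: input=5 -> V=0 FIRE
t=12: input=1 -> V=7
t=13: input=2 -> V=0 FIRE
t=14: input=3 -> V=0 FIRE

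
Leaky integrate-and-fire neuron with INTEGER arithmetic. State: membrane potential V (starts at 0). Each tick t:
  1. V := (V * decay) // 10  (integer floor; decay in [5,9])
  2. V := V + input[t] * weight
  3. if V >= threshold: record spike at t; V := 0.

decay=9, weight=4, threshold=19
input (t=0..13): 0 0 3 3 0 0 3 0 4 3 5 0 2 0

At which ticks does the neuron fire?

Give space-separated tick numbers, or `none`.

t=0: input=0 -> V=0
t=1: input=0 -> V=0
t=2: input=3 -> V=12
t=3: input=3 -> V=0 FIRE
t=4: input=0 -> V=0
t=5: input=0 -> V=0
t=6: input=3 -> V=12
t=7: input=0 -> V=10
t=8: input=4 -> V=0 FIRE
t=9: input=3 -> V=12
t=10: input=5 -> V=0 FIRE
t=11: input=0 -> V=0
t=12: input=2 -> V=8
t=13: input=0 -> V=7

Answer: 3 8 10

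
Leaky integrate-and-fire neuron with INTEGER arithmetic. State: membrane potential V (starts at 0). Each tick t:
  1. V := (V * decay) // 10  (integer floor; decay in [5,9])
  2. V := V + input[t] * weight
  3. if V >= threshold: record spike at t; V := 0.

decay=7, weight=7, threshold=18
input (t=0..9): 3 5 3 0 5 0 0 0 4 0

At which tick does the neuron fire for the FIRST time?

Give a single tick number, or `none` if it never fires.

t=0: input=3 -> V=0 FIRE
t=1: input=5 -> V=0 FIRE
t=2: input=3 -> V=0 FIRE
t=3: input=0 -> V=0
t=4: input=5 -> V=0 FIRE
t=5: input=0 -> V=0
t=6: input=0 -> V=0
t=7: input=0 -> V=0
t=8: input=4 -> V=0 FIRE
t=9: input=0 -> V=0

Answer: 0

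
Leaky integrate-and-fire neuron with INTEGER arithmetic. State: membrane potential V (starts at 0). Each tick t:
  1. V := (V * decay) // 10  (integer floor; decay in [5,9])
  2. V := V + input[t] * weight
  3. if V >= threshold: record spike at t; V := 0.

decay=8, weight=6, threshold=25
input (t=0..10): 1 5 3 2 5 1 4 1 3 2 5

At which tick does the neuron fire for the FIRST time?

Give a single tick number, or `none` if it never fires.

Answer: 1

Derivation:
t=0: input=1 -> V=6
t=1: input=5 -> V=0 FIRE
t=2: input=3 -> V=18
t=3: input=2 -> V=0 FIRE
t=4: input=5 -> V=0 FIRE
t=5: input=1 -> V=6
t=6: input=4 -> V=0 FIRE
t=7: input=1 -> V=6
t=8: input=3 -> V=22
t=9: input=2 -> V=0 FIRE
t=10: input=5 -> V=0 FIRE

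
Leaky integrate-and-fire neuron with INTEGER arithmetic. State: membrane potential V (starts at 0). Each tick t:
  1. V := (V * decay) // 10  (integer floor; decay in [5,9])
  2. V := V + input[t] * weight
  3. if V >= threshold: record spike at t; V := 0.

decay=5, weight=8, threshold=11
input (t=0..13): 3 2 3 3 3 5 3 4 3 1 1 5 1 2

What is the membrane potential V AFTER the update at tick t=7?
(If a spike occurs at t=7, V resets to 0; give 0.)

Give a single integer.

t=0: input=3 -> V=0 FIRE
t=1: input=2 -> V=0 FIRE
t=2: input=3 -> V=0 FIRE
t=3: input=3 -> V=0 FIRE
t=4: input=3 -> V=0 FIRE
t=5: input=5 -> V=0 FIRE
t=6: input=3 -> V=0 FIRE
t=7: input=4 -> V=0 FIRE
t=8: input=3 -> V=0 FIRE
t=9: input=1 -> V=8
t=10: input=1 -> V=0 FIRE
t=11: input=5 -> V=0 FIRE
t=12: input=1 -> V=8
t=13: input=2 -> V=0 FIRE

Answer: 0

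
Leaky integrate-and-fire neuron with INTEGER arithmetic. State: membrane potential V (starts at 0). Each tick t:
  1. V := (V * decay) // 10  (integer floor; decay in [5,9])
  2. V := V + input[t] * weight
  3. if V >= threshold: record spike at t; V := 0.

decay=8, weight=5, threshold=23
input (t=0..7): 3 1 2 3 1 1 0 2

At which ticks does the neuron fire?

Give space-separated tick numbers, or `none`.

t=0: input=3 -> V=15
t=1: input=1 -> V=17
t=2: input=2 -> V=0 FIRE
t=3: input=3 -> V=15
t=4: input=1 -> V=17
t=5: input=1 -> V=18
t=6: input=0 -> V=14
t=7: input=2 -> V=21

Answer: 2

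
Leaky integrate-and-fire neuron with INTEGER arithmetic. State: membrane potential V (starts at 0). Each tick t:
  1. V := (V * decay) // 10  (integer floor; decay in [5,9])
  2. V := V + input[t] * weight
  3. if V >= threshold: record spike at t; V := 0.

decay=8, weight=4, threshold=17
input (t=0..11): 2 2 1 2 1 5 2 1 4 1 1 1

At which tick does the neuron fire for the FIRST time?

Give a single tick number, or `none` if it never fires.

t=0: input=2 -> V=8
t=1: input=2 -> V=14
t=2: input=1 -> V=15
t=3: input=2 -> V=0 FIRE
t=4: input=1 -> V=4
t=5: input=5 -> V=0 FIRE
t=6: input=2 -> V=8
t=7: input=1 -> V=10
t=8: input=4 -> V=0 FIRE
t=9: input=1 -> V=4
t=10: input=1 -> V=7
t=11: input=1 -> V=9

Answer: 3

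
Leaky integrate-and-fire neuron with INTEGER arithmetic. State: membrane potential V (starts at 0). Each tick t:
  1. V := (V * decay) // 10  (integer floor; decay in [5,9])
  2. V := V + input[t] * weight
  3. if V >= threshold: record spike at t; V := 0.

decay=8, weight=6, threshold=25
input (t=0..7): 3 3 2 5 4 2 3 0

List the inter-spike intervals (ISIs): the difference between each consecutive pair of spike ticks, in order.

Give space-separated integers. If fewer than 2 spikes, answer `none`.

Answer: 2 2

Derivation:
t=0: input=3 -> V=18
t=1: input=3 -> V=0 FIRE
t=2: input=2 -> V=12
t=3: input=5 -> V=0 FIRE
t=4: input=4 -> V=24
t=5: input=2 -> V=0 FIRE
t=6: input=3 -> V=18
t=7: input=0 -> V=14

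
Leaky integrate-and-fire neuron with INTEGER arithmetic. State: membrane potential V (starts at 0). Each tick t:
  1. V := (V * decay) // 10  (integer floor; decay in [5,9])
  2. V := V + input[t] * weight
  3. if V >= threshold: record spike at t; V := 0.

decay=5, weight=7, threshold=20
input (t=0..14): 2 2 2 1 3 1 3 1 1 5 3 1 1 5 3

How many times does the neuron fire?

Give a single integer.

t=0: input=2 -> V=14
t=1: input=2 -> V=0 FIRE
t=2: input=2 -> V=14
t=3: input=1 -> V=14
t=4: input=3 -> V=0 FIRE
t=5: input=1 -> V=7
t=6: input=3 -> V=0 FIRE
t=7: input=1 -> V=7
t=8: input=1 -> V=10
t=9: input=5 -> V=0 FIRE
t=10: input=3 -> V=0 FIRE
t=11: input=1 -> V=7
t=12: input=1 -> V=10
t=13: input=5 -> V=0 FIRE
t=14: input=3 -> V=0 FIRE

Answer: 7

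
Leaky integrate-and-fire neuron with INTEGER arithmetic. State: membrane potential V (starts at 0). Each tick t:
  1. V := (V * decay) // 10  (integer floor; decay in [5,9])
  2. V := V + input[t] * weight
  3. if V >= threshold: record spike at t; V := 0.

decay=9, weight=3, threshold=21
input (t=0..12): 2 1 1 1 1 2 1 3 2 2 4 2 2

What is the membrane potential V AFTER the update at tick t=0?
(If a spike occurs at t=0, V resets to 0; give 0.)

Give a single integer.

Answer: 6

Derivation:
t=0: input=2 -> V=6
t=1: input=1 -> V=8
t=2: input=1 -> V=10
t=3: input=1 -> V=12
t=4: input=1 -> V=13
t=5: input=2 -> V=17
t=6: input=1 -> V=18
t=7: input=3 -> V=0 FIRE
t=8: input=2 -> V=6
t=9: input=2 -> V=11
t=10: input=4 -> V=0 FIRE
t=11: input=2 -> V=6
t=12: input=2 -> V=11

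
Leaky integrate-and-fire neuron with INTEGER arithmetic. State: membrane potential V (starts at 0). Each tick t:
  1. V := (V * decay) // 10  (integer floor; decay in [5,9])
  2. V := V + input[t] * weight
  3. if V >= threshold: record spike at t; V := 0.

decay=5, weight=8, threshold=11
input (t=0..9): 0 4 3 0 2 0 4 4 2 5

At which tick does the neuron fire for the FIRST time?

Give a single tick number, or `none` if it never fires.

t=0: input=0 -> V=0
t=1: input=4 -> V=0 FIRE
t=2: input=3 -> V=0 FIRE
t=3: input=0 -> V=0
t=4: input=2 -> V=0 FIRE
t=5: input=0 -> V=0
t=6: input=4 -> V=0 FIRE
t=7: input=4 -> V=0 FIRE
t=8: input=2 -> V=0 FIRE
t=9: input=5 -> V=0 FIRE

Answer: 1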